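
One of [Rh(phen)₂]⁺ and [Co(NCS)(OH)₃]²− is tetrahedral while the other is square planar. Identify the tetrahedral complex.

For [Rh(phen)₂]⁺: Ligand charges: 1,10-phenanthroline is neutral. With an overall charge of +1 the rhodium centre must be in the +1 oxidation state. Group 9 minus oxidation state 1 gives a d⁸ configuration. A 4d d⁸ ion has a large crystal-field splitting; square planar leaves the high-energy d_{x²−y²} orbital empty and maximises CFSE. → square planar.
For [Co(NCS)(OH)₃]²−: Each isothiocyanate is −1; each hydroxide is −1; balancing the −2 overall charge requires Co(II). Cobalt is a group-9 element; Co(II) is therefore d⁷. For a high-spin 3d d⁷ ion with weak-field ligands the small Δₜ gives little square-planar CFSE advantage, so four ligands adopt the sterically favoured tetrahedral geometry. → tetrahedral.

[Co(NCS)(OH)₃]²−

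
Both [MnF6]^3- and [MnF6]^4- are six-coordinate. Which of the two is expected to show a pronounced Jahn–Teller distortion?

[MnF6]^3-: Ligand charges: each fluoride is −1. With an overall charge of −3 the manganese centre must be in the +3 oxidation state. Manganese is a group-7 element; Mn(III) is therefore d⁴. Fluoride is a weak-field ligand for a first-row metal, so the complex is high-spin. The t₂g³e_g¹ (high-spin) configuration has an unevenly filled e_g set; the Jahn–Teller theorem predicts a tetragonal distortion (typically axial elongation) to lift the degeneracy.
[MnF6]^4-: Each fluoride is −1; balancing the −4 overall charge requires Mn(II). Group 7 minus oxidation state 2 gives a d⁵ configuration. Fluoride is a weak-field ligand for a first-row metal, so the complex is high-spin. The d⁵ configuration leaves the e_g set evenly filled (or empty) — no strong Jahn–Teller driving force.

[MnF6]^3-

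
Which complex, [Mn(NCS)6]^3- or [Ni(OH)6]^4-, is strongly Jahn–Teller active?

[Mn(NCS)6]^3-

[Mn(NCS)6]^3-: Summing ligand charges against the −3 overall charge gives an oxidation state of +3 for manganese. Manganese is a group-7 element; Mn(III) is therefore d⁴. Isothiocyanate is a weak-field ligand for a first-row metal, so the complex is high-spin. The t₂g³e_g¹ (high-spin) configuration has an unevenly filled e_g set; the Jahn–Teller theorem predicts a tetragonal distortion (typically axial elongation) to lift the degeneracy.
[Ni(OH)6]^4-: Summing ligand charges against the −4 overall charge gives an oxidation state of +2 for nickel. Ni sits in group 10, so the d-electron count is 10 − 2 = 8. The d⁸ configuration leaves the e_g set evenly filled (or empty) — no strong Jahn–Teller driving force.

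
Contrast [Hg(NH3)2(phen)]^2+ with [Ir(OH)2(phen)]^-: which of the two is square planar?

For [Hg(NH3)2(phen)]^2+: Ligand charges: ammonia is neutral; 1,10-phenanthroline is neutral. With an overall charge of +2 the mercury centre must be in the +2 oxidation state. Group 12 minus oxidation state 2 gives a d¹⁰ configuration. A d¹⁰ ion has no crystal-field stabilisation preference between square planar and tetrahedral, so four ligands adopt the sterically favoured tetrahedral geometry. → tetrahedral.
For [Ir(OH)2(phen)]^-: Ligand charges: each hydroxide is −1; 1,10-phenanthroline is neutral. With an overall charge of −1 the iridium centre must be in the +1 oxidation state. Ir sits in group 9, so the d-electron count is 9 − 1 = 8. A 5d d⁸ ion has a large crystal-field splitting; square planar leaves the high-energy d_{x²−y²} orbital empty and maximises CFSE. → square planar.

[Ir(OH)2(phen)]^-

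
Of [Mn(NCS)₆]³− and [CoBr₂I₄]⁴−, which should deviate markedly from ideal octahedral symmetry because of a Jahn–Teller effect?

[Mn(NCS)₆]³−

[Mn(NCS)₆]³−: Each isothiocyanate is −1; balancing the −3 overall charge requires Mn(III). Group 7 minus oxidation state 3 gives a d⁴ configuration. Isothiocyanate is a weak-field ligand for a first-row metal, so the complex is high-spin. The t₂g³e_g¹ (high-spin) configuration has an unevenly filled e_g set; the Jahn–Teller theorem predicts a tetragonal distortion (typically axial elongation) to lift the degeneracy.
[CoBr₂I₄]⁴−: Each bromide is −1; each iodide is −1; balancing the −4 overall charge requires Co(II). Co sits in group 9, so the d-electron count is 9 − 2 = 7. Bromide and iodide are weak-field ligands for a first-row metal, so the complex is high-spin. The d⁷ configuration leaves the e_g set evenly filled (or empty) — no strong Jahn–Teller driving force.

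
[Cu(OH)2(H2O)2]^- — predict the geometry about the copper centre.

Summing ligand charges against the −1 overall charge gives an oxidation state of +1 for copper.
Group 11 minus oxidation state 1 gives a d¹⁰ configuration.
With 4 monodentate ligands the coordination number is 4.
A d¹⁰ ion has no crystal-field stabilisation preference between square planar and tetrahedral, so four ligands adopt the sterically favoured tetrahedral geometry.

tetrahedral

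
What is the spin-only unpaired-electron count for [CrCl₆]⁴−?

4

Each chloride is −1; balancing the −4 overall charge requires Cr(II).
Cr sits in group 6, so the d-electron count is 6 − 2 = 4.
The spin state decides the count: Chloride is a weak-field ligand for a first-row metal, so the complex is high-spin.
An octahedral high-spin d⁴ ion is t₂g³e_g¹, giving 4 unpaired electrons.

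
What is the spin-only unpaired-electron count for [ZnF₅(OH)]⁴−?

0

Summing ligand charges against the −4 overall charge gives an oxidation state of +2 for zinc.
Group 12 minus oxidation state 2 gives a d¹⁰ configuration.
In an octahedral field the d¹⁰ configuration is t₂g⁶e_g⁴, giving 0 unpaired electrons.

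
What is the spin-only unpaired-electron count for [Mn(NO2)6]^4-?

Each nitro (N-bound nitrite) is −1; balancing the −4 overall charge requires Mn(II).
Mn sits in group 7, so the d-electron count is 7 − 2 = 5.
The spin state decides the count: Nitro (N-bound nitrite) is a strong-field ligand (high in the spectrochemical series) for a first-row metal, so the complex is low-spin.
An octahedral low-spin d⁵ ion is t₂g⁵e_g⁰, giving 1 unpaired electron.

1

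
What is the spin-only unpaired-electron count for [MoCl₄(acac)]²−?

Each chloride is −1; each acetylacetonate is −1; balancing the −2 overall charge requires Mo(III).
Group 6 minus oxidation state 3 gives a d³ configuration.
Counting donor atoms: 4×chloride (monodentate) → 4 donors; 1×acetylacetonate (bidentate) → 2 donors. Coordination number = 6.
In an octahedral field the d³ configuration is t₂g³e_g⁰ (only one arrangement possible), giving 3 unpaired electrons.

3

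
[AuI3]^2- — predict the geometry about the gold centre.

trigonal planar

Summing ligand charges against the −2 overall charge gives an oxidation state of +1 for gold.
Group 11 minus oxidation state 1 gives a d¹⁰ configuration.
With 3 monodentate ligands the coordination number is 3.
Three ligands around a d¹⁰ centre minimise repulsion in a trigonal-planar arrangement.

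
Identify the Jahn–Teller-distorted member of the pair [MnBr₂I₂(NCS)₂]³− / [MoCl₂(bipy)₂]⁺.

[MnBr₂I₂(NCS)₂]³−

[MnBr₂I₂(NCS)₂]³−: Summing ligand charges against the −3 overall charge gives an oxidation state of +3 for manganese. Manganese is a group-7 element; Mn(III) is therefore d⁴. Bromide, iodide, and isothiocyanate are weak-field ligands for a first-row metal, so the complex is high-spin. The t₂g³e_g¹ (high-spin) configuration has an unevenly filled e_g set; the Jahn–Teller theorem predicts a tetragonal distortion (typically axial elongation) to lift the degeneracy.
[MoCl₂(bipy)₂]⁺: Each chloride is −1; 2,2′-bipyridine is neutral; balancing the +1 overall charge requires Mo(III). Group 6 minus oxidation state 3 gives a d³ configuration. The d³ configuration leaves the e_g set evenly filled (or empty) — no strong Jahn–Teller driving force.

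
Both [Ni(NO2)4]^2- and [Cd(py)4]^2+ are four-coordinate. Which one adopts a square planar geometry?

For [Ni(NO2)4]^2-: Each nitro (N-bound nitrite) is −1; balancing the −2 overall charge requires Ni(II). Group 10 minus oxidation state 2 gives a d⁸ configuration. Nitro (N-bound nitrite) is a strong-field ligand (high in the spectrochemical series). A 3d d⁸ ion with strong-field ligands gains enough CFSE to favour square planar over tetrahedral. → square planar.
For [Cd(py)4]^2+: Ligand charges: pyridine is neutral. With an overall charge of +2 the cadmium centre must be in the +2 oxidation state. Group 12 minus oxidation state 2 gives a d¹⁰ configuration. A d¹⁰ ion has no crystal-field stabilisation preference between square planar and tetrahedral, so four ligands adopt the sterically favoured tetrahedral geometry. → tetrahedral.

[Ni(NO2)4]^2-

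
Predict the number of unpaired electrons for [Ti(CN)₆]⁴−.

2 unpaired electrons

Summing ligand charges against the −4 overall charge gives an oxidation state of +2 for titanium.
Ti sits in group 4, so the d-electron count is 4 − 2 = 2.
In an octahedral field the d² configuration is t₂g²e_g⁰ (only one arrangement possible), giving 2 unpaired electrons.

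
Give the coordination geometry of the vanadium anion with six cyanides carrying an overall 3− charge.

Summing ligand charges against the −3 overall charge gives an oxidation state of +3 for vanadium.
V sits in group 5, so the d-electron count is 5 − 3 = 2.
Coordination number: 6.
Six donors around a single metal centre give an octahedral coordination sphere.

octahedral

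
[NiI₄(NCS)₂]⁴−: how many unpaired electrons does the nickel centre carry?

Each iodide is −1; each isothiocyanate is −1; balancing the −4 overall charge requires Ni(II).
Nickel is a group-10 element; Ni(II) is therefore d⁸.
In an octahedral field the d⁸ configuration is t₂g⁶e_g² (only one arrangement possible), giving 2 unpaired electrons.

2 unpaired electrons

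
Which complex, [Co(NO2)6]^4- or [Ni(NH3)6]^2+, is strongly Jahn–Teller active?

[Co(NO2)6]^4-

[Co(NO2)6]^4-: Ligand charges: each nitro (N-bound nitrite) is −1. With an overall charge of −4 the cobalt centre must be in the +2 oxidation state. Group 9 minus oxidation state 2 gives a d⁷ configuration. Nitro (N-bound nitrite) is a strong-field ligand (high in the spectrochemical series) for a first-row metal, so the complex is low-spin. The t₂g⁶e_g¹ (low-spin) configuration has an unevenly filled e_g set; the Jahn–Teller theorem predicts a tetragonal distortion (typically axial elongation) to lift the degeneracy.
[Ni(NH3)6]^2+: Ligand charges: ammonia is neutral. With an overall charge of +2 the nickel centre must be in the +2 oxidation state. Ni sits in group 10, so the d-electron count is 10 − 2 = 8. The d⁸ configuration leaves the e_g set evenly filled (or empty) — no strong Jahn–Teller driving force.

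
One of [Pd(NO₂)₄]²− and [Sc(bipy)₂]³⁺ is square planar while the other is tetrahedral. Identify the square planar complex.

[Pd(NO₂)₄]²−

For [Pd(NO₂)₄]²−: Each nitro (N-bound nitrite) is −1; balancing the −2 overall charge requires Pd(II). Pd sits in group 10, so the d-electron count is 10 − 2 = 8. A 4d d⁸ ion has a large crystal-field splitting; square planar leaves the high-energy d_{x²−y²} orbital empty and maximises CFSE. → square planar.
For [Sc(bipy)₂]³⁺: 2,2′-bipyridine is neutral; balancing the +3 overall charge requires Sc(III). Scandium is a group-3 element; Sc(III) is therefore d⁰. A d⁰ ion has no crystal-field stabilisation preference between square planar and tetrahedral, so four ligands adopt the sterically favoured tetrahedral geometry. → tetrahedral.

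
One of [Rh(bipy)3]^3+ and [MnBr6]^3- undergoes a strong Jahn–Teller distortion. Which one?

[MnBr6]^3-

[Rh(bipy)3]^3+: 2,2′-bipyridine is neutral; balancing the +3 overall charge requires Rh(III). Group 9 minus oxidation state 3 gives a d⁶ configuration. A 4d ion has a large Δₒ and is invariably low-spin. The d⁶ configuration leaves the e_g set evenly filled (or empty) — no strong Jahn–Teller driving force.
[MnBr6]^3-: Ligand charges: each bromide is −1. With an overall charge of −3 the manganese centre must be in the +3 oxidation state. Manganese is a group-7 element; Mn(III) is therefore d⁴. Bromide is a weak-field ligand for a first-row metal, so the complex is high-spin. The t₂g³e_g¹ (high-spin) configuration has an unevenly filled e_g set; the Jahn–Teller theorem predicts a tetragonal distortion (typically axial elongation) to lift the degeneracy.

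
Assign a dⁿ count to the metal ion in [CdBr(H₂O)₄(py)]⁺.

Ligand charges: each bromide is −1; water is neutral; pyridine is neutral. With an overall charge of +1 the cadmium centre must be in the +2 oxidation state.
Cadmium is a group-12 element; Cd(II) is therefore d¹⁰.

d¹⁰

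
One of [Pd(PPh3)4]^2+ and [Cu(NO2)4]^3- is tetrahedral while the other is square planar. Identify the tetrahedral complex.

[Cu(NO2)4]^3-

For [Pd(PPh3)4]^2+: Summing ligand charges against the +2 overall charge gives an oxidation state of +2 for palladium. Palladium is a group-10 element; Pd(II) is therefore d⁸. A 4d d⁸ ion has a large crystal-field splitting; square planar leaves the high-energy d_{x²−y²} orbital empty and maximises CFSE. → square planar.
For [Cu(NO2)4]^3-: Summing ligand charges against the −3 overall charge gives an oxidation state of +1 for copper. Copper is a group-11 element; Cu(I) is therefore d¹⁰. A d¹⁰ ion has no crystal-field stabilisation preference between square planar and tetrahedral, so four ligands adopt the sterically favoured tetrahedral geometry. → tetrahedral.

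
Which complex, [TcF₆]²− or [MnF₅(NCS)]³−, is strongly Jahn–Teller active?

[TcF₆]²−: Each fluoride is −1; balancing the −2 overall charge requires Tc(IV). Tc sits in group 7, so the d-electron count is 7 − 4 = 3. The d³ configuration leaves the e_g set evenly filled (or empty) — no strong Jahn–Teller driving force.
[MnF₅(NCS)]³−: Ligand charges: each fluoride is −1; each isothiocyanate is −1. With an overall charge of −3 the manganese centre must be in the +3 oxidation state. Manganese is a group-7 element; Mn(III) is therefore d⁴. Fluoride and isothiocyanate are weak-field ligands for a first-row metal, so the complex is high-spin. The t₂g³e_g¹ (high-spin) configuration has an unevenly filled e_g set; the Jahn–Teller theorem predicts a tetragonal distortion (typically axial elongation) to lift the degeneracy.

[MnF₅(NCS)]³−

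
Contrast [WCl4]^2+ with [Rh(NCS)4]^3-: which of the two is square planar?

[Rh(NCS)4]^3-

For [WCl4]^2+: Summing ligand charges against the +2 overall charge gives an oxidation state of +6 for tungsten. Tungsten is a group-6 element; W(VI) is therefore d⁰. A d⁰ ion has no crystal-field stabilisation preference between square planar and tetrahedral, so four ligands adopt the sterically favoured tetrahedral geometry. → tetrahedral.
For [Rh(NCS)4]^3-: Each isothiocyanate is −1; balancing the −3 overall charge requires Rh(I). Group 9 minus oxidation state 1 gives a d⁸ configuration. A 4d d⁸ ion has a large crystal-field splitting; square planar leaves the high-energy d_{x²−y²} orbital empty and maximises CFSE. → square planar.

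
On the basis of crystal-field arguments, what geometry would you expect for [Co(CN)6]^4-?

Each cyanide is −1; balancing the −4 overall charge requires Co(II).
Cobalt is a group-9 element; Co(II) is therefore d⁷.
With 6 monodentate ligands the coordination number is 6.
Six donors around a single metal centre give an octahedral coordination sphere.

octahedral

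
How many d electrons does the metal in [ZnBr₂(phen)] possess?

Ligand charges: each bromide is −1; 1,10-phenanthroline is neutral. With an overall charge of 0 the zinc centre must be in the +2 oxidation state.
Zinc is a group-12 element; Zn(II) is therefore d¹⁰.

d10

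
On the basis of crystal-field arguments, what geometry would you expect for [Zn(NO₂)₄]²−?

tetrahedral

Summing ligand charges against the −2 overall charge gives an oxidation state of +2 for zinc.
Group 12 minus oxidation state 2 gives a d¹⁰ configuration.
With 4 monodentate ligands the coordination number is 4.
A d¹⁰ ion has no crystal-field stabilisation preference between square planar and tetrahedral, so four ligands adopt the sterically favoured tetrahedral geometry.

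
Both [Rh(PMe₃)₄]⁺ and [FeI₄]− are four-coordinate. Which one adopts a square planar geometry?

For [Rh(PMe₃)₄]⁺: Summing ligand charges against the +1 overall charge gives an oxidation state of +1 for rhodium. Group 9 minus oxidation state 1 gives a d⁸ configuration. A 4d d⁸ ion has a large crystal-field splitting; square planar leaves the high-energy d_{x²−y²} orbital empty and maximises CFSE. → square planar.
For [FeI₄]−: Ligand charges: each iodide is −1. With an overall charge of −1 the iron centre must be in the +3 oxidation state. Group 8 minus oxidation state 3 gives a d⁵ configuration. A high-spin d⁵ ion has zero CFSE in either geometry, so four ligands adopt the sterically favoured tetrahedral geometry. → tetrahedral.

[Rh(PMe₃)₄]⁺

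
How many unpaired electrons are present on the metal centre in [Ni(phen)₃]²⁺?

2 unpaired electrons

1,10-phenanthroline is neutral; balancing the +2 overall charge requires Ni(II).
Ni sits in group 10, so the d-electron count is 10 − 2 = 8.
Counting donor atoms: 3×1,10-phenanthroline (bidentate) → 6 donors. Coordination number = 6.
In an octahedral field the d⁸ configuration is t₂g⁶e_g² (only one arrangement possible), giving 2 unpaired electrons.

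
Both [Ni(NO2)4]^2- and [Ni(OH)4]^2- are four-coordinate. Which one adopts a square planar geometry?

For [Ni(NO2)4]^2-: Ligand charges: each nitro (N-bound nitrite) is −1. With an overall charge of −2 the nickel centre must be in the +2 oxidation state. Group 10 minus oxidation state 2 gives a d⁸ configuration. Nitro (N-bound nitrite) is a strong-field ligand (high in the spectrochemical series). A 3d d⁸ ion with strong-field ligands gains enough CFSE to favour square planar over tetrahedral. → square planar.
For [Ni(OH)4]^2-: Each hydroxide is −1; balancing the −2 overall charge requires Ni(II). Group 10 minus oxidation state 2 gives a d⁸ configuration. Hydroxide is a weak-field ligand. With weak-field ligands the CFSE gain from square planar is small, so a 3d d⁸ ion takes the sterically preferred tetrahedral geometry. → tetrahedral.

[Ni(NO2)4]^2-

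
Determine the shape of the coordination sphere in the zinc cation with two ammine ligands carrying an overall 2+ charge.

linear

Ligand charges: ammonia is neutral. With an overall charge of +2 the zinc centre must be in the +2 oxidation state.
Group 12 minus oxidation state 2 gives a d¹⁰ configuration.
With 2 monodentate ligands the coordination number is 2.
A d¹⁰ ion with only two ligands adopts a linear arrangement (sp hybridisation; no CFSE preference).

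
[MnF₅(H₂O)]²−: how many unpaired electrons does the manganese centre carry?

Each fluoride is −1; water is neutral; balancing the −2 overall charge requires Mn(III).
Group 7 minus oxidation state 3 gives a d⁴ configuration.
The spin state decides the count: Fluoride is a weak-field ligand for a first-row metal, so the complex is high-spin.
An octahedral high-spin d⁴ ion is t₂g³e_g¹, giving 4 unpaired electrons.

4 unpaired electrons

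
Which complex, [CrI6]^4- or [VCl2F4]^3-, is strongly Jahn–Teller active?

[CrI6]^4-: Ligand charges: each iodide is −1. With an overall charge of −4 the chromium centre must be in the +2 oxidation state. Chromium is a group-6 element; Cr(II) is therefore d⁴. Iodide is a weak-field ligand for a first-row metal, so the complex is high-spin. The t₂g³e_g¹ (high-spin) configuration has an unevenly filled e_g set; the Jahn–Teller theorem predicts a tetragonal distortion (typically axial elongation) to lift the degeneracy.
[VCl2F4]^3-: Summing ligand charges against the −3 overall charge gives an oxidation state of +3 for vanadium. Group 5 minus oxidation state 3 gives a d² configuration. The d² configuration leaves the e_g set evenly filled (or empty) — no strong Jahn–Teller driving force.

[CrI6]^4-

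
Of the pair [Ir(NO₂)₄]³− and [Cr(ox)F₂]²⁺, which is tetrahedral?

[Cr(ox)F₂]²⁺

For [Ir(NO₂)₄]³−: Summing ligand charges against the −3 overall charge gives an oxidation state of +1 for iridium. Iridium is a group-9 element; Ir(I) is therefore d⁸. A 5d d⁸ ion has a large crystal-field splitting; square planar leaves the high-energy d_{x²−y²} orbital empty and maximises CFSE. → square planar.
For [Cr(ox)F₂]²⁺: Summing ligand charges against the +2 overall charge gives an oxidation state of +6 for chromium. Chromium is a group-6 element; Cr(VI) is therefore d⁰. A d⁰ ion has no crystal-field stabilisation preference between square planar and tetrahedral, so four ligands adopt the sterically favoured tetrahedral geometry. → tetrahedral.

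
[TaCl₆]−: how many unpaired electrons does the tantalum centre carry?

Each chloride is −1; balancing the −1 overall charge requires Ta(V).
Tantalum is a group-5 element; Ta(V) is therefore d⁰.
In an octahedral field the d⁰ configuration is t₂g⁰e_g⁰, giving 0 unpaired electrons.

0 unpaired electrons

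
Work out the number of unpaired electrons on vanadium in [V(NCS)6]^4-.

3

Ligand charges: each isothiocyanate is −1. With an overall charge of −4 the vanadium centre must be in the +2 oxidation state.
Group 5 minus oxidation state 2 gives a d³ configuration.
In an octahedral field the d³ configuration is t₂g³e_g⁰ (only one arrangement possible), giving 3 unpaired electrons.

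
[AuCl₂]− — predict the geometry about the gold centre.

Each chloride is −1; balancing the −1 overall charge requires Au(I).
Au sits in group 11, so the d-electron count is 11 − 1 = 10.
With 2 monodentate ligands the coordination number is 2.
A d¹⁰ ion with only two ligands adopts a linear arrangement (sp hybridisation; no CFSE preference).

linear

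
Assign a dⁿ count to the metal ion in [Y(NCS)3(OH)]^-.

Summing ligand charges against the −1 overall charge gives an oxidation state of +3 for yttrium.
Yttrium is a group-3 element; Y(III) is therefore d⁰.

d⁰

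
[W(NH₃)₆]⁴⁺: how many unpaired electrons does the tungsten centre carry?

Summing ligand charges against the +4 overall charge gives an oxidation state of +4 for tungsten.
Tungsten is a group-6 element; W(IV) is therefore d².
In an octahedral field the d² configuration is t₂g²e_g⁰ (only one arrangement possible), giving 2 unpaired electrons.

2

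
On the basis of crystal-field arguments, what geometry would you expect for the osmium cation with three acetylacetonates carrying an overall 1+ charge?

octahedral

Summing ligand charges against the +1 overall charge gives an oxidation state of +4 for osmium.
Os sits in group 8, so the d-electron count is 8 − 4 = 4.
Counting donor atoms: 3×acetylacetonate (bidentate) → 6 donors. Coordination number = 6.
Six donors around a single metal centre give an octahedral coordination sphere.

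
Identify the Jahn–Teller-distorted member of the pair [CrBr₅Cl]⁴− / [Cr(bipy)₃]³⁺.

[CrBr₅Cl]⁴−

[CrBr₅Cl]⁴−: Summing ligand charges against the −4 overall charge gives an oxidation state of +2 for chromium. Group 6 minus oxidation state 2 gives a d⁴ configuration. Bromide and chloride are weak-field ligands for a first-row metal, so the complex is high-spin. The t₂g³e_g¹ (high-spin) configuration has an unevenly filled e_g set; the Jahn–Teller theorem predicts a tetragonal distortion (typically axial elongation) to lift the degeneracy.
[Cr(bipy)₃]³⁺: Ligand charges: 2,2′-bipyridine is neutral. With an overall charge of +3 the chromium centre must be in the +3 oxidation state. Group 6 minus oxidation state 3 gives a d³ configuration. The d³ configuration leaves the e_g set evenly filled (or empty) — no strong Jahn–Teller driving force.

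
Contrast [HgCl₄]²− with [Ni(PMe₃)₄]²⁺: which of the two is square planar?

[Ni(PMe₃)₄]²⁺

For [HgCl₄]²−: Each chloride is −1; balancing the −2 overall charge requires Hg(II). Group 12 minus oxidation state 2 gives a d¹⁰ configuration. A d¹⁰ ion has no crystal-field stabilisation preference between square planar and tetrahedral, so four ligands adopt the sterically favoured tetrahedral geometry. → tetrahedral.
For [Ni(PMe₃)₄]²⁺: Ligand charges: trimethylphosphine is neutral. With an overall charge of +2 the nickel centre must be in the +2 oxidation state. Group 10 minus oxidation state 2 gives a d⁸ configuration. Trimethylphosphine is a strong-field ligand (high in the spectrochemical series). A 3d d⁸ ion with strong-field ligands gains enough CFSE to favour square planar over tetrahedral. → square planar.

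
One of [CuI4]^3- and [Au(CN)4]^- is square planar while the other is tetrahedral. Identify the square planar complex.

[Au(CN)4]^-

For [CuI4]^3-: Ligand charges: each iodide is −1. With an overall charge of −3 the copper centre must be in the +1 oxidation state. Copper is a group-11 element; Cu(I) is therefore d¹⁰. A d¹⁰ ion has no crystal-field stabilisation preference between square planar and tetrahedral, so four ligands adopt the sterically favoured tetrahedral geometry. → tetrahedral.
For [Au(CN)4]^-: Each cyanide is −1; balancing the −1 overall charge requires Au(III). Group 11 minus oxidation state 3 gives a d⁸ configuration. A 5d d⁸ ion has a large crystal-field splitting; square planar leaves the high-energy d_{x²−y²} orbital empty and maximises CFSE. → square planar.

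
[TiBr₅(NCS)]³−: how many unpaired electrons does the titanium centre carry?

1

Summing ligand charges against the −3 overall charge gives an oxidation state of +3 for titanium.
Titanium is a group-4 element; Ti(III) is therefore d¹.
In an octahedral field the d¹ configuration is t₂g¹e_g⁰ (only one arrangement possible), giving 1 unpaired electron.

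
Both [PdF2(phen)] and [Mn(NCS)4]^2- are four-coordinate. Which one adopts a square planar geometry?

[PdF2(phen)]

For [PdF2(phen)]: Each fluoride is −1; 1,10-phenanthroline is neutral; balancing the 0 overall charge requires Pd(II). Pd sits in group 10, so the d-electron count is 10 − 2 = 8. A 4d d⁸ ion has a large crystal-field splitting; square planar leaves the high-energy d_{x²−y²} orbital empty and maximises CFSE. → square planar.
For [Mn(NCS)4]^2-: Summing ligand charges against the −2 overall charge gives an oxidation state of +2 for manganese. Group 7 minus oxidation state 2 gives a d⁵ configuration. A high-spin d⁵ ion has zero CFSE in either geometry, so four ligands adopt the sterically favoured tetrahedral geometry. → tetrahedral.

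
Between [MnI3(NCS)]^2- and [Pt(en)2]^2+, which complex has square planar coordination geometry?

[Pt(en)2]^2+

For [MnI3(NCS)]^2-: Ligand charges: each iodide is −1; each isothiocyanate is −1. With an overall charge of −2 the manganese centre must be in the +2 oxidation state. Manganese is a group-7 element; Mn(II) is therefore d⁵. A high-spin d⁵ ion has zero CFSE in either geometry, so four ligands adopt the sterically favoured tetrahedral geometry. → tetrahedral.
For [Pt(en)2]^2+: Summing ligand charges against the +2 overall charge gives an oxidation state of +2 for platinum. Pt sits in group 10, so the d-electron count is 10 − 2 = 8. A 5d d⁸ ion has a large crystal-field splitting; square planar leaves the high-energy d_{x²−y²} orbital empty and maximises CFSE. → square planar.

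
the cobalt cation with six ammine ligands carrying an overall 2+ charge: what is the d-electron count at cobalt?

d7

Summing ligand charges against the +2 overall charge gives an oxidation state of +2 for cobalt.
Co sits in group 9, so the d-electron count is 9 − 2 = 7.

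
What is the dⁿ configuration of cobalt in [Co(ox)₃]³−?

Summing ligand charges against the −3 overall charge gives an oxidation state of +3 for cobalt.
Cobalt is a group-9 element; Co(III) is therefore d⁶.

d6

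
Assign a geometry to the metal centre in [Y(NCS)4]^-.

Ligand charges: each isothiocyanate is −1. With an overall charge of −1 the yttrium centre must be in the +3 oxidation state.
Yttrium is a group-3 element; Y(III) is therefore d⁰.
With 4 monodentate ligands the coordination number is 4.
A d⁰ ion has no crystal-field stabilisation preference between square planar and tetrahedral, so four ligands adopt the sterically favoured tetrahedral geometry.

tetrahedral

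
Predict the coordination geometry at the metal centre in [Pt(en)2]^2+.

square planar

Ethylenediamine is neutral; balancing the +2 overall charge requires Pt(II).
Pt sits in group 10, so the d-electron count is 10 − 2 = 8.
Counting donor atoms: 2×ethylenediamine (bidentate) → 4 donors. Coordination number = 4.
A 5d d⁸ ion has a large crystal-field splitting; square planar leaves the high-energy d_{x²−y²} orbital empty and maximises CFSE.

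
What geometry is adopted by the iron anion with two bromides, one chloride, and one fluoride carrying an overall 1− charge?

Each bromide is −1; each chloride is −1; each fluoride is −1; balancing the −1 overall charge requires Fe(III).
Group 8 minus oxidation state 3 gives a d⁵ configuration.
Coordination number: 4.
Bromide, chloride, and fluoride are weak-field ligands.
A high-spin d⁵ ion has zero CFSE in either geometry, so four ligands adopt the sterically favoured tetrahedral geometry.

tetrahedral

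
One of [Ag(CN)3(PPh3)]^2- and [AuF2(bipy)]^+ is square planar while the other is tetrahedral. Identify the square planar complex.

For [Ag(CN)3(PPh3)]^2-: Summing ligand charges against the −2 overall charge gives an oxidation state of +1 for silver. Ag sits in group 11, so the d-electron count is 11 − 1 = 10. A d¹⁰ ion has no crystal-field stabilisation preference between square planar and tetrahedral, so four ligands adopt the sterically favoured tetrahedral geometry. → tetrahedral.
For [AuF2(bipy)]^+: Each fluoride is −1; 2,2′-bipyridine is neutral; balancing the +1 overall charge requires Au(III). Gold is a group-11 element; Au(III) is therefore d⁸. A 5d d⁸ ion has a large crystal-field splitting; square planar leaves the high-energy d_{x²−y²} orbital empty and maximises CFSE. → square planar.

[AuF2(bipy)]^+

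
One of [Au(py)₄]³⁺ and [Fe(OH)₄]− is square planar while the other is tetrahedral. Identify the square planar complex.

[Au(py)₄]³⁺

For [Au(py)₄]³⁺: Pyridine is neutral; balancing the +3 overall charge requires Au(III). Gold is a group-11 element; Au(III) is therefore d⁸. A 5d d⁸ ion has a large crystal-field splitting; square planar leaves the high-energy d_{x²−y²} orbital empty and maximises CFSE. → square planar.
For [Fe(OH)₄]−: Summing ligand charges against the −1 overall charge gives an oxidation state of +3 for iron. Iron is a group-8 element; Fe(III) is therefore d⁵. A high-spin d⁵ ion has zero CFSE in either geometry, so four ligands adopt the sterically favoured tetrahedral geometry. → tetrahedral.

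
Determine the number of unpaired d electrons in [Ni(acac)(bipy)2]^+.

2 unpaired electrons

Ligand charges: each acetylacetonate is −1; 2,2′-bipyridine is neutral. With an overall charge of +1 the nickel centre must be in the +2 oxidation state.
Group 10 minus oxidation state 2 gives a d⁸ configuration.
Counting donor atoms: 1×acetylacetonate (bidentate) → 2 donors; 2×2,2′-bipyridine (bidentate) → 4 donors. Coordination number = 6.
In an octahedral field the d⁸ configuration is t₂g⁶e_g² (only one arrangement possible), giving 2 unpaired electrons.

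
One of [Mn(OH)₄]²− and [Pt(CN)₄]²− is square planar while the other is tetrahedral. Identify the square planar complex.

[Pt(CN)₄]²−

For [Mn(OH)₄]²−: Each hydroxide is −1; balancing the −2 overall charge requires Mn(II). Group 7 minus oxidation state 2 gives a d⁵ configuration. A high-spin d⁵ ion has zero CFSE in either geometry, so four ligands adopt the sterically favoured tetrahedral geometry. → tetrahedral.
For [Pt(CN)₄]²−: Each cyanide is −1; balancing the −2 overall charge requires Pt(II). Platinum is a group-10 element; Pt(II) is therefore d⁸. A 5d d⁸ ion has a large crystal-field splitting; square planar leaves the high-energy d_{x²−y²} orbital empty and maximises CFSE. → square planar.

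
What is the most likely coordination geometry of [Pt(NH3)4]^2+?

Summing ligand charges against the +2 overall charge gives an oxidation state of +2 for platinum.
Platinum is a group-10 element; Pt(II) is therefore d⁸.
Coordination number: 4.
A 5d d⁸ ion has a large crystal-field splitting; square planar leaves the high-energy d_{x²−y²} orbital empty and maximises CFSE.

square planar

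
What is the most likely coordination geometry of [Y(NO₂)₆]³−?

Each nitro (N-bound nitrite) is −1; balancing the −3 overall charge requires Y(III).
Yttrium is a group-3 element; Y(III) is therefore d⁰.
Coordination number: 6.
Six donors around a single metal centre give an octahedral coordination sphere.

octahedral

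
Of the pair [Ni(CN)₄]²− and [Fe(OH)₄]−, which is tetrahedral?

For [Ni(CN)₄]²−: Summing ligand charges against the −2 overall charge gives an oxidation state of +2 for nickel. Nickel is a group-10 element; Ni(II) is therefore d⁸. Cyanide is a strong-field ligand (high in the spectrochemical series). A 3d d⁸ ion with strong-field ligands gains enough CFSE to favour square planar over tetrahedral. → square planar.
For [Fe(OH)₄]−: Each hydroxide is −1; balancing the −1 overall charge requires Fe(III). Group 8 minus oxidation state 3 gives a d⁵ configuration. A high-spin d⁵ ion has zero CFSE in either geometry, so four ligands adopt the sterically favoured tetrahedral geometry. → tetrahedral.

[Fe(OH)₄]−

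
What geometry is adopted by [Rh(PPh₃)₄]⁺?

Triphenylphosphine is neutral; balancing the +1 overall charge requires Rh(I).
Group 9 minus oxidation state 1 gives a d⁸ configuration.
With 4 monodentate ligands the coordination number is 4.
A 4d d⁸ ion has a large crystal-field splitting; square planar leaves the high-energy d_{x²−y²} orbital empty and maximises CFSE.

square planar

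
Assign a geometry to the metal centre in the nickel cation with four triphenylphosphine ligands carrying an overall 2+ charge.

Triphenylphosphine is neutral; balancing the +2 overall charge requires Ni(II).
Ni sits in group 10, so the d-electron count is 10 − 2 = 8.
With 4 monodentate ligands the coordination number is 4.
Triphenylphosphine is a strong-field ligand (high in the spectrochemical series).
A 3d d⁸ ion with strong-field ligands gains enough CFSE to favour square planar over tetrahedral.

square planar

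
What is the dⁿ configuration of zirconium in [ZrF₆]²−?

Summing ligand charges against the −2 overall charge gives an oxidation state of +4 for zirconium.
Zirconium is a group-4 element; Zr(IV) is therefore d⁰.

d0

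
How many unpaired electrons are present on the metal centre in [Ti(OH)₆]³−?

Ligand charges: each hydroxide is −1. With an overall charge of −3 the titanium centre must be in the +3 oxidation state.
Group 4 minus oxidation state 3 gives a d¹ configuration.
In an octahedral field the d¹ configuration is t₂g¹e_g⁰ (only one arrangement possible), giving 1 unpaired electron.

1 unpaired electron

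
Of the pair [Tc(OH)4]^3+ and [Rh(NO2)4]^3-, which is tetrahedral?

For [Tc(OH)4]^3+: Ligand charges: each hydroxide is −1. With an overall charge of +3 the technetium centre must be in the +7 oxidation state. Tc sits in group 7, so the d-electron count is 7 − 7 = 0. A d⁰ ion has no crystal-field stabilisation preference between square planar and tetrahedral, so four ligands adopt the sterically favoured tetrahedral geometry. → tetrahedral.
For [Rh(NO2)4]^3-: Ligand charges: each nitro (N-bound nitrite) is −1. With an overall charge of −3 the rhodium centre must be in the +1 oxidation state. Group 9 minus oxidation state 1 gives a d⁸ configuration. A 4d d⁸ ion has a large crystal-field splitting; square planar leaves the high-energy d_{x²−y²} orbital empty and maximises CFSE. → square planar.

[Tc(OH)4]^3+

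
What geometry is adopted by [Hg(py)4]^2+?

tetrahedral

Summing ligand charges against the +2 overall charge gives an oxidation state of +2 for mercury.
Group 12 minus oxidation state 2 gives a d¹⁰ configuration.
Coordination number: 4.
A d¹⁰ ion has no crystal-field stabilisation preference between square planar and tetrahedral, so four ligands adopt the sterically favoured tetrahedral geometry.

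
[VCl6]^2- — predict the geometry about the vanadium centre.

octahedral

Ligand charges: each chloride is −1. With an overall charge of −2 the vanadium centre must be in the +4 oxidation state.
Vanadium is a group-5 element; V(IV) is therefore d¹.
Coordination number: 6.
Six donors around a single metal centre give an octahedral coordination sphere.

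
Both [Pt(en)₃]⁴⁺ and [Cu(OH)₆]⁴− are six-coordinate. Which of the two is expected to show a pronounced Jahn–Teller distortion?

[Pt(en)₃]⁴⁺: Summing ligand charges against the +4 overall charge gives an oxidation state of +4 for platinum. Platinum is a group-10 element; Pt(IV) is therefore d⁶. A 5d ion has a large Δₒ and is invariably low-spin. The d⁶ configuration leaves the e_g set evenly filled (or empty) — no strong Jahn–Teller driving force.
[Cu(OH)₆]⁴−: Each hydroxide is −1; balancing the −4 overall charge requires Cu(II). Copper is a group-11 element; Cu(II) is therefore d⁹. The t₂g⁶e_g³ configuration has an unevenly filled e_g set; the Jahn–Teller theorem predicts a tetragonal distortion (typically axial elongation) to lift the degeneracy.

[Cu(OH)₆]⁴−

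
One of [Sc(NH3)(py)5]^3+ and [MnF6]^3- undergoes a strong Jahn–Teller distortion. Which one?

[MnF6]^3-

[Sc(NH3)(py)5]^3+: Ammonia is neutral; pyridine is neutral; balancing the +3 overall charge requires Sc(III). Group 3 minus oxidation state 3 gives a d⁰ configuration. The d⁰ configuration leaves the e_g set evenly filled (or empty) — no strong Jahn–Teller driving force.
[MnF6]^3-: Ligand charges: each fluoride is −1. With an overall charge of −3 the manganese centre must be in the +3 oxidation state. Mn sits in group 7, so the d-electron count is 7 − 3 = 4. Fluoride is a weak-field ligand for a first-row metal, so the complex is high-spin. The t₂g³e_g¹ (high-spin) configuration has an unevenly filled e_g set; the Jahn–Teller theorem predicts a tetragonal distortion (typically axial elongation) to lift the degeneracy.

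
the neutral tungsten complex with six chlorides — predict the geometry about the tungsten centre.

octahedral

Summing ligand charges against the 0 overall charge gives an oxidation state of +6 for tungsten.
Group 6 minus oxidation state 6 gives a d⁰ configuration.
With 6 monodentate ligands the coordination number is 6.
Six donors around a single metal centre give an octahedral coordination sphere.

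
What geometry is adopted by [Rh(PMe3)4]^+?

square planar

Ligand charges: trimethylphosphine is neutral. With an overall charge of +1 the rhodium centre must be in the +1 oxidation state.
Group 9 minus oxidation state 1 gives a d⁸ configuration.
Coordination number: 4.
A 4d d⁸ ion has a large crystal-field splitting; square planar leaves the high-energy d_{x²−y²} orbital empty and maximises CFSE.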